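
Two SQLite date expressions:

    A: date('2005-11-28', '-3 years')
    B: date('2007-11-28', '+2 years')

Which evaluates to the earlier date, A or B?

A = 2002-11-28.
B = 2009-11-28.
A is earlier.

A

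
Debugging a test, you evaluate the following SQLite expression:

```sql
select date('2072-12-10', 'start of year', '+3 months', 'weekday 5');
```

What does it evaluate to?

2072-04-01

`start of year` rewinds 2072-12-10 to 2072-01-01.
Adding +3 months to 2072-01-01 gives 2072-04-01.
`weekday 5` advances to the next Friday; 2072-04-01 is already a Friday, so it stays at 2072-04-01.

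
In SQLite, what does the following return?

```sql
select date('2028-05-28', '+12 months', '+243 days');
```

Adding +12 months to 2028-05-28 gives 2029-05-28.
Applying '+243 days' to 2029-05-28: counting 243 days forward gives 2030-01-26.

2030-01-26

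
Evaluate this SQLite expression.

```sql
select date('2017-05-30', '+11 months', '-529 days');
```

Adding +11 months to 2017-05-30 gives 2018-04-30.
Applying '-529 days' to 2018-04-30: counting 529 days back gives 2016-11-17.

2016-11-17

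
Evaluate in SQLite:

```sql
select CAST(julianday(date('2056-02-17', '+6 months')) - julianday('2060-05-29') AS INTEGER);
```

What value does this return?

-1381

Adding +6 months to 2056-02-17 gives 2056-08-17.
14 days remain in August 2056 after the 17th (31 − 17).
Full months from September 2056 through April 2060 contribute their day counts.
Then 29 days into May 2060.
Total: 14 + 30 + 31 + 30 + 31 + 31 + 28 + 31 + 30 + 31 + 30 + 31 + 31 + 30 + 31 + 30 + 31 + 31 + 28 + 31 + 30 + 31 + 30 + 31 + 31 + 30 + 31 + 30 + 31 + 31 + 28 + 31 + 30 + 31 + 30 + 31 + 31 + 30 + 31 + 30 + 31 + 31 + 29 + 31 + 30 + 29 = 1381.
The subtraction is earlier − later, so the result is −1381 → -1381.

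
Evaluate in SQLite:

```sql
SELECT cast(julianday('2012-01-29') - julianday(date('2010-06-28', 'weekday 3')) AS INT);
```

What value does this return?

578

`weekday 3` advances to the next Wednesday; 2010-06-28 is a Monday, so it moves forward to 2010-06-30.
0 days remain in June 2010 after the 30th (30 − 30).
Full months from July 2010 through December 2011 contribute their day counts.
Then 29 days into January 2012.
Total: 0 + 31 + 31 + 30 + 31 + 30 + 31 + 31 + 28 + 31 + 30 + 31 + 30 + 31 + 31 + 30 + 31 + 30 + 31 + 29 = 578.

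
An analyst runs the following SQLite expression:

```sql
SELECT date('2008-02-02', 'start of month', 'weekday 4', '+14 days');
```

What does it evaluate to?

`start of month` rewinds 2008-02-02 to 2008-02-01.
`weekday 4` advances to the next Thursday; 2008-02-01 is a Friday, so it moves forward to 2008-02-07.
Advancing 14 more days within February lands on 2008-02-21.

2008-02-21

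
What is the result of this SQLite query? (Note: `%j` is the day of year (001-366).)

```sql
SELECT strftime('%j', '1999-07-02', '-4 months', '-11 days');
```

First apply '-4 months', '-11 days': 1999-07-02 → 1999-02-19.
Day-of-year for 1999-02-19: days since 1999-01-01 inclusive = 50, zero-padded to 050.

050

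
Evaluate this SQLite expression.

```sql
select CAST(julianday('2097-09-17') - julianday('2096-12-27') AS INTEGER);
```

264

4 days remain in December 2096 after the 27th (31 − 27).
Full months from January 2097 through August 2097 contribute their day counts.
Then 17 days into September 2097.
Total: 4 + 31 + 28 + 31 + 30 + 31 + 30 + 31 + 31 + 17 = 264.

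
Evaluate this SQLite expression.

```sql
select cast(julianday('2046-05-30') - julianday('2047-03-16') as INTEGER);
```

-290

1 day remains in May 2046 after the 30th (31 − 30).
Full months from June 2046 through February 2047 contribute their day counts.
Then 16 days into March 2047.
Total: 1 + 30 + 31 + 31 + 30 + 31 + 30 + 31 + 31 + 28 + 16 = 290.
The subtraction is earlier − later, so the result is −290 → -290.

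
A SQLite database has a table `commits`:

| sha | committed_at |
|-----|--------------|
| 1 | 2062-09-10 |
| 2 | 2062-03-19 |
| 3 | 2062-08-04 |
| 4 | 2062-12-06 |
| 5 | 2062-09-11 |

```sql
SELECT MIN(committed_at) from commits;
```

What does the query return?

MIN over {2062-03-19, 2062-08-04, 2062-09-10, 2062-09-11, 2062-12-06}.

2062-03-19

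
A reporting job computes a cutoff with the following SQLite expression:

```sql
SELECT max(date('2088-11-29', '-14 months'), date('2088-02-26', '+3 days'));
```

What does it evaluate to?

2088-02-29

date('2088-11-29', '-14 months') → 2087-09-29.
date('2088-02-26', '+3 days') → 2088-02-29.
Later of the two is 2088-02-29.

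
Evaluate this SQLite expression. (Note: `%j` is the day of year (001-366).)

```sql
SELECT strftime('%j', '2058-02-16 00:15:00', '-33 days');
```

014

First apply '-33 days': 2058-02-16 00:15:00 → 2058-01-14 00:15:00.
Day-of-year for 2058-01-14: days since 2058-01-01 inclusive = 14, zero-padded to 014.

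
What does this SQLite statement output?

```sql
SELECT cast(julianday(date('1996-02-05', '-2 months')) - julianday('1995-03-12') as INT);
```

Adding -2 months to 1996-02-05 gives 1995-12-05.
19 days remain in March 1995 after the 12th (31 − 12).
Full months from April 1995 through November 1995 contribute their day counts.
Then 5 days into December 1995.
Total: 19 + 30 + 31 + 30 + 31 + 31 + 30 + 31 + 30 + 5 = 268.

268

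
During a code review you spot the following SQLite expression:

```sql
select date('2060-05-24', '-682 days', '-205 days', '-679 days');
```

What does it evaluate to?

Applying '-682 days' to 2060-05-24: counting 682 days back gives 2058-07-12.
Applying '-205 days' to 2058-07-12: counting 205 days back gives 2057-12-19.
Applying '-679 days' to 2057-12-19: counting 679 days back gives 2056-02-09.

2056-02-09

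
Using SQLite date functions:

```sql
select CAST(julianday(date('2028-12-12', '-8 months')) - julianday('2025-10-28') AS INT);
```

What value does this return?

Adding -8 months to 2028-12-12 gives 2028-04-12.
3 days remain in October 2025 after the 28th (31 − 28).
Full months from November 2025 through March 2028 contribute their day counts.
Then 12 days into April 2028.
Total: 3 + 30 + 31 + 31 + 28 + 31 + 30 + 31 + 30 + 31 + 31 + 30 + 31 + 30 + 31 + 31 + 28 + 31 + 30 + 31 + 30 + 31 + 31 + 30 + 31 + 30 + 31 + 31 + 29 + 31 + 12 = 897.

897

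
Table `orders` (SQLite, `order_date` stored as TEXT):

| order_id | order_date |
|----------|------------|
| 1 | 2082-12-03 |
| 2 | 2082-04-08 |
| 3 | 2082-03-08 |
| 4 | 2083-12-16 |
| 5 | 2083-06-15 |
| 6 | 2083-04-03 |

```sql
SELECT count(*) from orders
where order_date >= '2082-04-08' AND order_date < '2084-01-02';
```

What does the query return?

Rows in [2082-04-08, 2084-01-02): 2082-12-03, 2082-04-08, 2083-12-16, 2083-06-15, 2083-04-03 → 5 rows.

5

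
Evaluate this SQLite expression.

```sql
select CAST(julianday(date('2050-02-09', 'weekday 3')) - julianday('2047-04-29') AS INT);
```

`weekday 3` advances to the next Wednesday; 2050-02-09 is already a Wednesday, so it stays at 2050-02-09.
1 day remains in April 2047 after the 29th (30 − 29).
Full months from May 2047 through January 2050 contribute their day counts.
Then 9 days into February 2050.
Total: 1 + 31 + 30 + 31 + 31 + 30 + 31 + 30 + 31 + 31 + 29 + 31 + 30 + 31 + 30 + 31 + 31 + 30 + 31 + 30 + 31 + 31 + 28 + 31 + 30 + 31 + 30 + 31 + 31 + 30 + 31 + 30 + 31 + 31 + 9 = 1017.

1017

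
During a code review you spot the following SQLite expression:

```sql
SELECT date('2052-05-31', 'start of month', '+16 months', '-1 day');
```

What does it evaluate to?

`start of month` rewinds 2052-05-31 to 2052-05-01.
Adding +16 months to 2052-05-01 gives 2053-09-01.
Going back 1 day from 2053-09-01 reaches 2053-08-31 (last day of August, 31 days).

2053-08-31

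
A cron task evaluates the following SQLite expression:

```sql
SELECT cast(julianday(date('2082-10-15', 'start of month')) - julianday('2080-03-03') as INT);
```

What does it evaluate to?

`start of month` rewinds 2082-10-15 to 2082-10-01.
28 days remain in March 2080 after the 3rd (31 − 3).
Full months from April 2080 through September 2082 contribute their day counts.
Then 1 day into October 2082.
Total: 28 + 30 + 31 + 30 + 31 + 31 + 30 + 31 + 30 + 31 + 31 + 28 + 31 + 30 + 31 + 30 + 31 + 31 + 30 + 31 + 30 + 31 + 31 + 28 + 31 + 30 + 31 + 30 + 31 + 31 + 30 + 1 = 942.

942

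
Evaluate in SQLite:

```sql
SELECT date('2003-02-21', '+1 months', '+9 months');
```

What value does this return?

Adding +1 month to 2003-02-21 gives 2003-03-21.
Adding +9 months to 2003-03-21 gives 2003-12-21.

2003-12-21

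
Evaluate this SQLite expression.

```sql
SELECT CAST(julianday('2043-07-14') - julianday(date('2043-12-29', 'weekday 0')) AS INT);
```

-173

`weekday 0` advances to the next Sunday; 2043-12-29 is a Tuesday, so it moves forward to 2044-01-03.
17 days remain in July 2043 after the 14th (31 − 14).
August 2043: 31 days.
September 2043: 30 days.
October 2043: 31 days.
November 2043: 30 days.
December 2043: 31 days.
Then 3 days into January 2044.
Total: 17 + 31 + 30 + 31 + 30 + 31 + 3 = 173.
The subtraction is earlier − later, so the result is −173 → -173.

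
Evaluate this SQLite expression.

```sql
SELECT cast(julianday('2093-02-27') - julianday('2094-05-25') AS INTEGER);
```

1 day remains in February 2093 after the 27th (28 − 27).
Full months from March 2093 through April 2094 contribute their day counts.
Then 25 days into May 2094.
Total: 1 + 31 + 30 + 31 + 30 + 31 + 31 + 30 + 31 + 30 + 31 + 31 + 28 + 31 + 30 + 25 = 452.
The subtraction is earlier − later, so the result is −452 → -452.

-452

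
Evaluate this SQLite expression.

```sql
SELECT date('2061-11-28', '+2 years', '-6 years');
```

Adding +2 years to 2061-11-28 gives 2063-11-28.
Adding -6 years to 2063-11-28 gives 2057-11-28.

2057-11-28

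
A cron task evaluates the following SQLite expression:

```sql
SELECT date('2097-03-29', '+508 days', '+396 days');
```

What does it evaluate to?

Applying '+508 days' to 2097-03-29: counting 508 days forward gives 2098-08-19.
Applying '+396 days' to 2098-08-19: counting 396 days forward gives 2099-09-19.

2099-09-19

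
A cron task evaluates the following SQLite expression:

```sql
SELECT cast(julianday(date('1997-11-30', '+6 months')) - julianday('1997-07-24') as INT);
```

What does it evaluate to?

Adding +6 months to 1997-11-30 gives 1998-05-30.
7 days remain in July 1997 after the 24th (31 − 24).
Full months from August 1997 through April 1998 contribute their day counts.
Then 30 days into May 1998.
Total: 7 + 31 + 30 + 31 + 30 + 31 + 31 + 28 + 31 + 30 + 30 = 310.

310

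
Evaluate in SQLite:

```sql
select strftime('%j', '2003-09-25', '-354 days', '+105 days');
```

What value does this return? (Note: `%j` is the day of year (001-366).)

First apply '-354 days', '+105 days': 2003-09-25 → 2003-01-19.
Day-of-year for 2003-01-19: days since 2003-01-01 inclusive = 19, zero-padded to 019.

019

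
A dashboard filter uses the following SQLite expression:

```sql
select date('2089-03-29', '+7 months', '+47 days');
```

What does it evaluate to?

2089-12-15

Adding +7 months to 2089-03-29 gives 2089-10-29.
Applying '+47 days' to 2089-10-29: counting 47 days forward gives 2089-12-15.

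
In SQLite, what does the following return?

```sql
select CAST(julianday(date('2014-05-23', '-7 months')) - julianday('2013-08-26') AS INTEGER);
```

Adding -7 months to 2014-05-23 gives 2013-10-23.
5 days remain in August 2013 after the 26th (31 − 26).
September 2013: 30 days.
Then 23 days into October 2013.
Total: 5 + 30 + 23 = 58.

58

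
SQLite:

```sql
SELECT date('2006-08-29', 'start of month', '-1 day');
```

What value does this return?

`start of month` rewinds 2006-08-29 to 2006-08-01.
Going back 1 day from 2006-08-01 reaches 2006-07-31 (last day of July, 31 days).

2006-07-31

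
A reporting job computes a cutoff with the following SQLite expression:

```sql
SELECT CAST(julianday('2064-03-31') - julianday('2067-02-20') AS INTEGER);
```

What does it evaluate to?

-1056

0 days remain in March 2064 after the 31st (31 − 31).
Full months from April 2064 through January 2067 contribute their day counts.
Then 20 days into February 2067.
Total: 0 + 30 + 31 + 30 + 31 + 31 + 30 + 31 + 30 + 31 + 31 + 28 + 31 + 30 + 31 + 30 + 31 + 31 + 30 + 31 + 30 + 31 + 31 + 28 + 31 + 30 + 31 + 30 + 31 + 31 + 30 + 31 + 30 + 31 + 31 + 20 = 1056.
The subtraction is earlier − later, so the result is −1056 → -1056.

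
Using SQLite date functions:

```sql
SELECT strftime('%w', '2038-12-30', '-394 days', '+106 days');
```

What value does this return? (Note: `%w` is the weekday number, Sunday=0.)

First apply '-394 days', '+106 days': 2038-12-30 → 2038-03-17.
2038-03-17 is a Wednesday; with Sunday=0 that is 3.

3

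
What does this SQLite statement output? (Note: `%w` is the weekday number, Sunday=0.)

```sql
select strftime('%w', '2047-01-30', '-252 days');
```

3

First apply '-252 days': 2047-01-30 → 2046-05-23.
2046-05-23 is a Wednesday; with Sunday=0 that is 3.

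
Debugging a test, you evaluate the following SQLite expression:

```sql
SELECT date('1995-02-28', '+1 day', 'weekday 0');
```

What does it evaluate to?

1995-03-05

February 1995 has 28 days; 0 remain after the 28th, so 1 days reach 1995-03-01.
`weekday 0` advances to the next Sunday; 1995-03-01 is a Wednesday, so it moves forward to 1995-03-05.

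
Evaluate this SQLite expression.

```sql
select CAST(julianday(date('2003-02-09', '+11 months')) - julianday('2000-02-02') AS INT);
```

Adding +11 months to 2003-02-09 gives 2004-01-09.
27 days remain in February 2000 after the 2nd (29 − 2).
Full months from March 2000 through December 2003 contribute their day counts.
Then 9 days into January 2004.
Total: 27 + 31 + 30 + 31 + 30 + 31 + 31 + 30 + 31 + 30 + 31 + 31 + 28 + 31 + 30 + 31 + 30 + 31 + 31 + 30 + 31 + 30 + 31 + 31 + 28 + 31 + 30 + 31 + 30 + 31 + 31 + 30 + 31 + 30 + 31 + 31 + 28 + 31 + 30 + 31 + 30 + 31 + 31 + 30 + 31 + 30 + 31 + 9 = 1437.

1437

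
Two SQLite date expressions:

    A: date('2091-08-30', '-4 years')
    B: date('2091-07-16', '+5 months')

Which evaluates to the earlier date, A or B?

A

A = 2087-08-30.
B = 2091-12-16.
A is earlier.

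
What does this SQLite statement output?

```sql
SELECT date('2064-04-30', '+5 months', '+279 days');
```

2065-07-06

Adding +5 months to 2064-04-30 gives 2064-09-30.
Applying '+279 days' to 2064-09-30: counting 279 days forward gives 2065-07-06.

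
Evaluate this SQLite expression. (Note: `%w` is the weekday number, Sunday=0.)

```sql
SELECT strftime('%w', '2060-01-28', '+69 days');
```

First apply '+69 days': 2060-01-28 → 2060-04-06.
2060-04-06 is a Tuesday; with Sunday=0 that is 2.

2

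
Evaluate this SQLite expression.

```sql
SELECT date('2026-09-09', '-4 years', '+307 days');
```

2023-07-13

Adding -4 years to 2026-09-09 gives 2022-09-09.
Applying '+307 days' to 2022-09-09: counting 307 days forward gives 2023-07-13.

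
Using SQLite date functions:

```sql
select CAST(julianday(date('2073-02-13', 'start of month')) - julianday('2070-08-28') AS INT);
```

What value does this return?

`start of month` rewinds 2073-02-13 to 2073-02-01.
3 days remain in August 2070 after the 28th (31 − 28).
Full months from September 2070 through January 2073 contribute their day counts.
Then 1 day into February 2073.
Total: 3 + 30 + 31 + 30 + 31 + 31 + 28 + 31 + 30 + 31 + 30 + 31 + 31 + 30 + 31 + 30 + 31 + 31 + 29 + 31 + 30 + 31 + 30 + 31 + 31 + 30 + 31 + 30 + 31 + 31 + 1 = 888.

888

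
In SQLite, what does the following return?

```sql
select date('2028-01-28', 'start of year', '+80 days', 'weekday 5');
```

`start of year` rewinds 2028-01-28 to 2028-01-01.
Applying '+80 days' to 2028-01-01: counting 80 days forward gives 2028-03-21.
`weekday 5` advances to the next Friday; 2028-03-21 is a Tuesday, so it moves forward to 2028-03-24.

2028-03-24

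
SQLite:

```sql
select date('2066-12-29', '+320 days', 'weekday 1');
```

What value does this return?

Applying '+320 days' to 2066-12-29: counting 320 days forward gives 2067-11-14.
`weekday 1` advances to the next Monday; 2067-11-14 is already a Monday, so it stays at 2067-11-14.

2067-11-14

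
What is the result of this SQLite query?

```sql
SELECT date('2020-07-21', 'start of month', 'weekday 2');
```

2020-07-07

`start of month` rewinds 2020-07-21 to 2020-07-01.
`weekday 2` advances to the next Tuesday; 2020-07-01 is a Wednesday, so it moves forward to 2020-07-07.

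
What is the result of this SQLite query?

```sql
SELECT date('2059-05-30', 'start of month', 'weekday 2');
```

2059-05-06

`start of month` rewinds 2059-05-30 to 2059-05-01.
`weekday 2` advances to the next Tuesday; 2059-05-01 is a Thursday, so it moves forward to 2059-05-06.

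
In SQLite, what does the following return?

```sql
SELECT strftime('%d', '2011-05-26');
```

`%d` extracts the 2-digit day of month: 26.

26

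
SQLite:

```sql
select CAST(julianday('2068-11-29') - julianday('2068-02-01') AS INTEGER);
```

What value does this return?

28 days remain in February 2068 after the 1st (29 − 1).
Full months from March 2068 through October 2068 contribute their day counts.
Then 29 days into November 2068.
Total: 28 + 31 + 30 + 31 + 30 + 31 + 31 + 30 + 31 + 29 = 302.

302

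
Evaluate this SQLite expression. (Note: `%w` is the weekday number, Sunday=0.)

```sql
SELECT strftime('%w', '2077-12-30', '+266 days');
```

First apply '+266 days': 2077-12-30 → 2078-09-22.
2078-09-22 is a Thursday; with Sunday=0 that is 4.

4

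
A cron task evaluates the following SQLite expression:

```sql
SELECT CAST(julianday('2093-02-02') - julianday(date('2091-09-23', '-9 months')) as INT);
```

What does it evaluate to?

772

Adding -9 months to 2091-09-23 gives 2090-12-23.
8 days remain in December 2090 after the 23rd (31 − 23).
Full months from January 2091 through January 2093 contribute their day counts.
Then 2 days into February 2093.
Total: 8 + 31 + 28 + 31 + 30 + 31 + 30 + 31 + 31 + 30 + 31 + 30 + 31 + 31 + 29 + 31 + 30 + 31 + 30 + 31 + 31 + 30 + 31 + 30 + 31 + 31 + 2 = 772.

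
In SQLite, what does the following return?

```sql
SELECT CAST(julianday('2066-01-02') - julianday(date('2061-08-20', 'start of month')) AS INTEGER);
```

`start of month` rewinds 2061-08-20 to 2061-08-01.
30 days remain in August 2061 after the 1st (31 − 1).
Full months from September 2061 through December 2065 contribute their day counts.
Then 2 days into January 2066.
Total: 30 + 30 + 31 + 30 + 31 + 31 + 28 + 31 + 30 + 31 + 30 + 31 + 31 + 30 + 31 + 30 + 31 + 31 + 28 + 31 + 30 + 31 + 30 + 31 + 31 + 30 + 31 + 30 + 31 + 31 + 29 + 31 + 30 + 31 + 30 + 31 + 31 + 30 + 31 + 30 + 31 + 31 + 28 + 31 + 30 + 31 + 30 + 31 + 31 + 30 + 31 + 30 + 31 + 2 = 1615.

1615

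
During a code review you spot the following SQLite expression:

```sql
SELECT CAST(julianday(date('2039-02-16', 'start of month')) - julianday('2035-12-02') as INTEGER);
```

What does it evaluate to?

1157

`start of month` rewinds 2039-02-16 to 2039-02-01.
29 days remain in December 2035 after the 2nd (31 − 2).
Full months from January 2036 through January 2039 contribute their day counts.
Then 1 day into February 2039.
Total: 29 + 31 + 29 + 31 + 30 + 31 + 30 + 31 + 31 + 30 + 31 + 30 + 31 + 31 + 28 + 31 + 30 + 31 + 30 + 31 + 31 + 30 + 31 + 30 + 31 + 31 + 28 + 31 + 30 + 31 + 30 + 31 + 31 + 30 + 31 + 30 + 31 + 31 + 1 = 1157.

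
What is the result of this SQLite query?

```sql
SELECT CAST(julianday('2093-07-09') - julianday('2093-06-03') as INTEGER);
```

36

27 days remain in June 2093 after the 3rd (30 − 3).
Then 9 days into July 2093.
Total: 27 + 9 = 36.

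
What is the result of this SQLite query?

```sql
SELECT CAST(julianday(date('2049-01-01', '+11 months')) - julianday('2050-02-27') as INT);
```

Adding +11 months to 2049-01-01 gives 2049-12-01.
30 days remain in December 2049 after the 1st (31 − 1).
January 2050: 31 days.
Then 27 days into February 2050.
Total: 30 + 31 + 27 = 88.
The subtraction is earlier − later, so the result is −88 → -88.

-88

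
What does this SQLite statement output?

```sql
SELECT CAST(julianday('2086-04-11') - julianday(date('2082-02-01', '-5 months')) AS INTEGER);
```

1683

Adding -5 months to 2082-02-01 gives 2081-09-01.
29 days remain in September 2081 after the 1st (30 − 1).
Full months from October 2081 through March 2086 contribute their day counts.
Then 11 days into April 2086.
Total: 29 + 31 + 30 + 31 + 31 + 28 + 31 + 30 + 31 + 30 + 31 + 31 + 30 + 31 + 30 + 31 + 31 + 28 + 31 + 30 + 31 + 30 + 31 + 31 + 30 + 31 + 30 + 31 + 31 + 29 + 31 + 30 + 31 + 30 + 31 + 31 + 30 + 31 + 30 + 31 + 31 + 28 + 31 + 30 + 31 + 30 + 31 + 31 + 30 + 31 + 30 + 31 + 31 + 28 + 31 + 11 = 1683.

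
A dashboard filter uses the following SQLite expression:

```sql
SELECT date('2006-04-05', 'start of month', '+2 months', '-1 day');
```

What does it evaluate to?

2006-05-31

`start of month` rewinds 2006-04-05 to 2006-04-01.
Adding +2 months to 2006-04-01 gives 2006-06-01.
Going back 1 day from 2006-06-01 reaches 2006-05-31 (last day of May, 31 days).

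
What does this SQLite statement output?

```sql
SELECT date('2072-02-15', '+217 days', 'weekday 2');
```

Applying '+217 days' to 2072-02-15: counting 217 days forward gives 2072-09-19.
`weekday 2` advances to the next Tuesday; 2072-09-19 is a Monday, so it moves forward to 2072-09-20.

2072-09-20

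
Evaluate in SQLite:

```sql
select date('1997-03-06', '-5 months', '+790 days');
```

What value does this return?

Adding -5 months to 1997-03-06 gives 1996-10-06.
Applying '+790 days' to 1996-10-06: counting 790 days forward gives 1998-12-05.

1998-12-05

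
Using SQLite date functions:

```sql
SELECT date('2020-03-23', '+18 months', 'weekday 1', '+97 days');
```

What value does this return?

Adding +18 months to 2020-03-23 gives 2021-09-23.
`weekday 1` advances to the next Monday; 2021-09-23 is a Thursday, so it moves forward to 2021-09-27.
Applying '+97 days' to 2021-09-27: counting 97 days forward gives 2022-01-02.

2022-01-02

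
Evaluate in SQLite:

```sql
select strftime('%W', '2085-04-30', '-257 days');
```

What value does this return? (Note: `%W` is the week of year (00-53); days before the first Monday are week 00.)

33

First apply '-257 days': 2085-04-30 → 2084-08-16.
2084-08-16 is a Wednesday. SQLite's %W counts Mondays since the year started; the result is 33.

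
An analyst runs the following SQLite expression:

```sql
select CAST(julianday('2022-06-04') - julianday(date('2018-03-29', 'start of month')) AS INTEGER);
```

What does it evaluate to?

1556

`start of month` rewinds 2018-03-29 to 2018-03-01.
30 days remain in March 2018 after the 1st (31 − 1).
Full months from April 2018 through May 2022 contribute their day counts.
Then 4 days into June 2022.
Total: 30 + 30 + 31 + 30 + 31 + 31 + 30 + 31 + 30 + 31 + 31 + 28 + 31 + 30 + 31 + 30 + 31 + 31 + 30 + 31 + 30 + 31 + 31 + 29 + 31 + 30 + 31 + 30 + 31 + 31 + 30 + 31 + 30 + 31 + 31 + 28 + 31 + 30 + 31 + 30 + 31 + 31 + 30 + 31 + 30 + 31 + 31 + 28 + 31 + 30 + 31 + 4 = 1556.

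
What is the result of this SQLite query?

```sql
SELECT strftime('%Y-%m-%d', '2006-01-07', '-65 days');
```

First apply '-65 days': 2006-01-07 → 2005-11-03.
`%Y-%m-%d` extracts the ISO date: 2005-11-03.

2005-11-03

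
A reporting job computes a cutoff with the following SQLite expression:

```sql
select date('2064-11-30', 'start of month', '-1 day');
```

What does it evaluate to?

2064-10-31

`start of month` rewinds 2064-11-30 to 2064-11-01.
Going back 1 day from 2064-11-01 reaches 2064-10-31 (last day of October, 31 days).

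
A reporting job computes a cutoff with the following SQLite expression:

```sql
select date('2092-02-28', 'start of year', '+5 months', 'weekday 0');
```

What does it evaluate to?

`start of year` rewinds 2092-02-28 to 2092-01-01.
Adding +5 months to 2092-01-01 gives 2092-06-01.
`weekday 0` advances to the next Sunday; 2092-06-01 is already a Sunday, so it stays at 2092-06-01.

2092-06-01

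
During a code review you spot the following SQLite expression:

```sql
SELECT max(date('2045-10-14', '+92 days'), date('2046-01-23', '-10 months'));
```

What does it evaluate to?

date('2045-10-14', '+92 days') → 2046-01-14.
date('2046-01-23', '-10 months') → 2045-03-23.
Later of the two is 2046-01-14.

2046-01-14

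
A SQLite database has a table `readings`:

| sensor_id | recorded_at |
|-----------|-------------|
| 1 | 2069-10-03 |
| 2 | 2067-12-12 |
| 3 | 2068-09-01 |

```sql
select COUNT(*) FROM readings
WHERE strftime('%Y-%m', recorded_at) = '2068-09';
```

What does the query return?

1

Rows with year-month 2068-09: 2068-09-01 → 1.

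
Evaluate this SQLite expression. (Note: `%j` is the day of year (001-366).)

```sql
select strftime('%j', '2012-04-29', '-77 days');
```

043

First apply '-77 days': 2012-04-29 → 2012-02-12.
Day-of-year for 2012-02-12: days since 2012-01-01 inclusive = 43, zero-padded to 043.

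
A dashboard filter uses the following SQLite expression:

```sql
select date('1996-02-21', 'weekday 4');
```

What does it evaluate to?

`weekday 4` advances to the next Thursday; 1996-02-21 is a Wednesday, so it moves forward to 1996-02-22.

1996-02-22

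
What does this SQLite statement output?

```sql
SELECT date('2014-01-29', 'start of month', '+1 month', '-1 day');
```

`start of month` rewinds 2014-01-29 to 2014-01-01.
Adding +1 month to 2014-01-01 gives 2014-02-01.
Going back 1 day from 2014-02-01 reaches 2014-01-31 (last day of January, 31 days).

2014-01-31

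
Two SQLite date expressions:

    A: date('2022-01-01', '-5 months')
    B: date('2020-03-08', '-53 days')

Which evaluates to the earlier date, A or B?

A = 2021-08-01.
B = 2020-01-15.
B is earlier.

B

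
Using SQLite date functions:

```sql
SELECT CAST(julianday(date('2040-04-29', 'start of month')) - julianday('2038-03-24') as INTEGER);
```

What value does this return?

`start of month` rewinds 2040-04-29 to 2040-04-01.
7 days remain in March 2038 after the 24th (31 − 24).
Full months from April 2038 through March 2040 contribute their day counts.
Then 1 day into April 2040.
Total: 7 + 30 + 31 + 30 + 31 + 31 + 30 + 31 + 30 + 31 + 31 + 28 + 31 + 30 + 31 + 30 + 31 + 31 + 30 + 31 + 30 + 31 + 31 + 29 + 31 + 1 = 739.

739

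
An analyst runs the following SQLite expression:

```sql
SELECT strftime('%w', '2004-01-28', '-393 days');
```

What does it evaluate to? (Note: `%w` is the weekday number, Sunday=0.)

First apply '-393 days': 2004-01-28 → 2002-12-31.
2002-12-31 is a Tuesday; with Sunday=0 that is 2.

2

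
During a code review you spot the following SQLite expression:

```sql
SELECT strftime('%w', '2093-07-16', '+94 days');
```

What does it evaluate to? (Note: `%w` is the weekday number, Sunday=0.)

First apply '+94 days': 2093-07-16 → 2093-10-18.
2093-10-18 is a Sunday; with Sunday=0 that is 0.

0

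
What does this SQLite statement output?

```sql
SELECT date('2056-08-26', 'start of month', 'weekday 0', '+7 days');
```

2056-08-13

`start of month` rewinds 2056-08-26 to 2056-08-01.
`weekday 0` advances to the next Sunday; 2056-08-01 is a Tuesday, so it moves forward to 2056-08-06.
Advancing 7 more days within August lands on 2056-08-13.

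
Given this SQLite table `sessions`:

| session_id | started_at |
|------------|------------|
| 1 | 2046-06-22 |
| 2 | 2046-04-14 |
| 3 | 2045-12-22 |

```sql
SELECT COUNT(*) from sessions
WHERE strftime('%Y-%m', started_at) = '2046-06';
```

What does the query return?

1

Rows with year-month 2046-06: 2046-06-22 → 1.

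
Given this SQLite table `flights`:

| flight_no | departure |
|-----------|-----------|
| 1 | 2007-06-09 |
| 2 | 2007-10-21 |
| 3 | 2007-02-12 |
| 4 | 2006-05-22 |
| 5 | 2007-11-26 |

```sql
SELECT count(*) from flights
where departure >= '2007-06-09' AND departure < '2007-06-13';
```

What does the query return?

Rows in [2007-06-09, 2007-06-13): 2007-06-09 → 1 row.

1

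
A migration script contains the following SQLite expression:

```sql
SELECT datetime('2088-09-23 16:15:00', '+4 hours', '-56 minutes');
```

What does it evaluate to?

2088-09-23 19:19:00

+4 hours from 2088-09-23 16:15:00 is 2088-09-23 20:15:00.
-56 minutes from 2088-09-23 20:15:00 is 2088-09-23 19:19:00.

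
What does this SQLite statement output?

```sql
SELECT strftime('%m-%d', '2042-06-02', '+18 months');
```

12-02

First apply '+18 months': 2042-06-02 → 2043-12-02.
`%m-%d` extracts the month-day: 12-02.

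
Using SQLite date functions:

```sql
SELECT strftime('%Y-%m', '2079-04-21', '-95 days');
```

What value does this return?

First apply '-95 days': 2079-04-21 → 2079-01-16.
`%Y-%m` extracts the year-month: 2079-01.

2079-01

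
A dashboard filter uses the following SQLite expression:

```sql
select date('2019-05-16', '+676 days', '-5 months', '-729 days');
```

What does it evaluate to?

Applying '+676 days' to 2019-05-16: counting 676 days forward gives 2021-03-22.
Adding -5 months to 2021-03-22 gives 2020-10-22.
Applying '-729 days' to 2020-10-22: counting 729 days back gives 2018-10-24.

2018-10-24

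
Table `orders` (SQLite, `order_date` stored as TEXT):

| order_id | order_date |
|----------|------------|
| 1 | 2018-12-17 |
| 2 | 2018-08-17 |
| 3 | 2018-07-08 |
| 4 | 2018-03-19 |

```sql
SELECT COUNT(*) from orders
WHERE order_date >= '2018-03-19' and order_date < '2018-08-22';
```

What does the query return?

3

Rows in [2018-03-19, 2018-08-22): 2018-08-17, 2018-07-08, 2018-03-19 → 3 rows.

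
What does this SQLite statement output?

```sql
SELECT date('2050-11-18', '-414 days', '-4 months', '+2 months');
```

2049-07-30

Applying '-414 days' to 2050-11-18: counting 414 days back gives 2049-09-30.
Adding -4 months to 2049-09-30 gives 2049-05-30.
Adding +2 months to 2049-05-30 gives 2049-07-30.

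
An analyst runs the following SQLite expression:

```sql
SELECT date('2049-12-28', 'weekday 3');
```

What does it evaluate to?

`weekday 3` advances to the next Wednesday; 2049-12-28 is a Tuesday, so it moves forward to 2049-12-29.

2049-12-29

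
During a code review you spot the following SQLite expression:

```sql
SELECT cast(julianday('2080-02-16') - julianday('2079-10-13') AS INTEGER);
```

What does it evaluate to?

18 days remain in October 2079 after the 13th (31 − 13).
November 2079: 30 days.
December 2079: 31 days.
January 2080: 31 days.
Then 16 days into February 2080.
Total: 18 + 30 + 31 + 31 + 16 = 126.

126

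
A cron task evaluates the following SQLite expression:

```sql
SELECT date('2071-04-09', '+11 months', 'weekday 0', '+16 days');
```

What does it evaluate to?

Adding +11 months to 2071-04-09 gives 2072-03-09.
`weekday 0` advances to the next Sunday; 2072-03-09 is a Wednesday, so it moves forward to 2072-03-13.
Advancing 16 more days within March lands on 2072-03-29.

2072-03-29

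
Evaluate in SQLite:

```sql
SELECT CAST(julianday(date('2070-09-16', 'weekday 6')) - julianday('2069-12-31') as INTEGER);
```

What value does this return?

`weekday 6` advances to the next Saturday; 2070-09-16 is a Tuesday, so it moves forward to 2070-09-20.
0 days remain in December 2069 after the 31st (31 − 31).
Full months from January 2070 through August 2070 contribute their day counts.
Then 20 days into September 2070.
Total: 0 + 31 + 28 + 31 + 30 + 31 + 30 + 31 + 31 + 20 = 263.

263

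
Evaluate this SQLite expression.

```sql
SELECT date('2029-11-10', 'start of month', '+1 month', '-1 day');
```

2029-11-30

`start of month` rewinds 2029-11-10 to 2029-11-01.
Adding +1 month to 2029-11-01 gives 2029-12-01.
Going back 1 day from 2029-12-01 reaches 2029-11-30 (last day of November, 30 days).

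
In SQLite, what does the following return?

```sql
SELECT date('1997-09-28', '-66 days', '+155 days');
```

1997-12-26

Applying '-66 days' to 1997-09-28: counting 66 days back gives 1997-07-24.
Applying '+155 days' to 1997-07-24: counting 155 days forward gives 1997-12-26.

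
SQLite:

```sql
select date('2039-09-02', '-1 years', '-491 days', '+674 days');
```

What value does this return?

Adding -1 year to 2039-09-02 gives 2038-09-02.
Applying '-491 days' to 2038-09-02: counting 491 days back gives 2037-04-29.
Applying '+674 days' to 2037-04-29: counting 674 days forward gives 2039-03-04.

2039-03-04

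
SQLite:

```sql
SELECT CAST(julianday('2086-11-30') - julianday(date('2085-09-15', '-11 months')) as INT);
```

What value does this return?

Adding -11 months to 2085-09-15 gives 2084-10-15.
16 days remain in October 2084 after the 15th (31 − 15).
Full months from November 2084 through October 2086 contribute their day counts.
Then 30 days into November 2086.
Total: 16 + 30 + 31 + 31 + 28 + 31 + 30 + 31 + 30 + 31 + 31 + 30 + 31 + 30 + 31 + 31 + 28 + 31 + 30 + 31 + 30 + 31 + 31 + 30 + 31 + 30 = 776.

776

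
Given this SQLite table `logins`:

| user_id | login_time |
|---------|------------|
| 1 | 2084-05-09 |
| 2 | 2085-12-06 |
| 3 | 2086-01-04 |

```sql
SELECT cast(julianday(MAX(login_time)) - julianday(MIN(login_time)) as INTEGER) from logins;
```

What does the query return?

MIN = 2084-05-09, MAX = 2086-01-04.
22 days remain in May 2084 after the 9th (31 − 9).
Full months from June 2084 through December 2085 contribute their day counts.
Then 4 days into January 2086.
Total: 22 + 30 + 31 + 31 + 30 + 31 + 30 + 31 + 31 + 28 + 31 + 30 + 31 + 30 + 31 + 31 + 30 + 31 + 30 + 31 + 4 = 605.

605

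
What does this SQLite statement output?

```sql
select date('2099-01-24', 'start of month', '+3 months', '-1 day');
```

2099-03-31

`start of month` rewinds 2099-01-24 to 2099-01-01.
Adding +3 months to 2099-01-01 gives 2099-04-01.
Going back 1 day from 2099-04-01 reaches 2099-03-31 (last day of March, 31 days).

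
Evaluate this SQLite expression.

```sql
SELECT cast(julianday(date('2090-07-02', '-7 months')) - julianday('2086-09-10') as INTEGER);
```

1179

Adding -7 months to 2090-07-02 gives 2089-12-02.
20 days remain in September 2086 after the 10th (30 − 10).
Full months from October 2086 through November 2089 contribute their day counts.
Then 2 days into December 2089.
Total: 20 + 31 + 30 + 31 + 31 + 28 + 31 + 30 + 31 + 30 + 31 + 31 + 30 + 31 + 30 + 31 + 31 + 29 + 31 + 30 + 31 + 30 + 31 + 31 + 30 + 31 + 30 + 31 + 31 + 28 + 31 + 30 + 31 + 30 + 31 + 31 + 30 + 31 + 30 + 2 = 1179.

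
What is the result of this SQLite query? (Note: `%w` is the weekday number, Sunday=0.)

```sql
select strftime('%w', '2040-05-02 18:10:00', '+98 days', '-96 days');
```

First apply '+98 days', '-96 days': 2040-05-02 18:10:00 → 2040-05-04 18:10:00.
2040-05-04 is a Friday; with Sunday=0 that is 5.

5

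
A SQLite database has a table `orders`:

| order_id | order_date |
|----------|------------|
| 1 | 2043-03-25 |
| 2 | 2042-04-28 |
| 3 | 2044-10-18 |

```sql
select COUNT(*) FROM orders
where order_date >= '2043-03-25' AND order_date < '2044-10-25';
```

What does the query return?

Rows in [2043-03-25, 2044-10-25): 2043-03-25, 2044-10-18 → 2 rows.

2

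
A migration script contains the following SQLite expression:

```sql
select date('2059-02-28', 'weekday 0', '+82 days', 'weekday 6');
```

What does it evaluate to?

2059-05-24

`weekday 0` advances to the next Sunday; 2059-02-28 is a Friday, so it moves forward to 2059-03-02.
Applying '+82 days' to 2059-03-02: counting 82 days forward gives 2059-05-23.
`weekday 6` advances to the next Saturday; 2059-05-23 is a Friday, so it moves forward to 2059-05-24.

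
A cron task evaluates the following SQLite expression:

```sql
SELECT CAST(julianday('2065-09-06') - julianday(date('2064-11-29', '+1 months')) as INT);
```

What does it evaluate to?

Adding +1 month to 2064-11-29 gives 2064-12-29.
2 days remain in December 2064 after the 29th (31 − 29).
Full months from January 2065 through August 2065 contribute their day counts.
Then 6 days into September 2065.
Total: 2 + 31 + 28 + 31 + 30 + 31 + 30 + 31 + 31 + 6 = 251.

251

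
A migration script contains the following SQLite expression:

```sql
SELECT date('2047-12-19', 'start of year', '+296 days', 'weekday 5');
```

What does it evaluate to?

`start of year` rewinds 2047-12-19 to 2047-01-01.
Applying '+296 days' to 2047-01-01: counting 296 days forward gives 2047-10-24.
`weekday 5` advances to the next Friday; 2047-10-24 is a Thursday, so it moves forward to 2047-10-25.

2047-10-25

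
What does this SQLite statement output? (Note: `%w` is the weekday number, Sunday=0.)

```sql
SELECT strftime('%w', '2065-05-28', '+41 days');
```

3

First apply '+41 days': 2065-05-28 → 2065-07-08.
2065-07-08 is a Wednesday; with Sunday=0 that is 3.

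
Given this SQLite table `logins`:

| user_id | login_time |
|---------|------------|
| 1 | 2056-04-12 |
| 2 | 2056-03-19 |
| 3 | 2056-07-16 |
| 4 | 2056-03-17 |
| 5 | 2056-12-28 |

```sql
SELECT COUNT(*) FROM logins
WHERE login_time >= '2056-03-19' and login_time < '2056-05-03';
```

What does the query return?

Rows in [2056-03-19, 2056-05-03): 2056-04-12, 2056-03-19 → 2 rows.

2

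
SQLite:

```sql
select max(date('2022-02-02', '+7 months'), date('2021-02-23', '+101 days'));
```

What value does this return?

date('2022-02-02', '+7 months') → 2022-09-02.
date('2021-02-23', '+101 days') → 2021-06-04.
Later of the two is 2022-09-02.

2022-09-02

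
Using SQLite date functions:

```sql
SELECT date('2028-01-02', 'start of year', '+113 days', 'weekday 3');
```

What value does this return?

`start of year` rewinds 2028-01-02 to 2028-01-01.
Applying '+113 days' to 2028-01-01: counting 113 days forward gives 2028-04-23.
`weekday 3` advances to the next Wednesday; 2028-04-23 is a Sunday, so it moves forward to 2028-04-26.

2028-04-26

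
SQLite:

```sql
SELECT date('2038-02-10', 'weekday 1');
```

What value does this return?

2038-02-15

`weekday 1` advances to the next Monday; 2038-02-10 is a Wednesday, so it moves forward to 2038-02-15.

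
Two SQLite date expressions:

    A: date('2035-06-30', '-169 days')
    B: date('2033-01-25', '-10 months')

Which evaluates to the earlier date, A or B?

B

A = 2035-01-12.
B = 2032-03-25.
B is earlier.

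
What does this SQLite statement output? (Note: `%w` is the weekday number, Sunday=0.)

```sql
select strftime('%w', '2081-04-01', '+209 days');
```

1

First apply '+209 days': 2081-04-01 → 2081-10-27.
2081-10-27 is a Monday; with Sunday=0 that is 1.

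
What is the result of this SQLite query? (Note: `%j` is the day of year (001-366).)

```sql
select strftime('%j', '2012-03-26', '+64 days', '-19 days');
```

First apply '+64 days', '-19 days': 2012-03-26 → 2012-05-10.
Day-of-year for 2012-05-10: days since 2012-01-01 inclusive = 131, zero-padded to 131.

131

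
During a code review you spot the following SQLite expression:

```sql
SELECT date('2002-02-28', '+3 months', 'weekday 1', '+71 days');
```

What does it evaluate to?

2002-08-13

Adding +3 months to 2002-02-28 gives 2002-05-28.
`weekday 1` advances to the next Monday; 2002-05-28 is a Tuesday, so it moves forward to 2002-06-03.
Applying '+71 days' to 2002-06-03: counting 71 days forward gives 2002-08-13.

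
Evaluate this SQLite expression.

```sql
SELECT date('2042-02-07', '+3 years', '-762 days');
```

2043-01-07

Adding +3 years to 2042-02-07 gives 2045-02-07.
Applying '-762 days' to 2045-02-07: counting 762 days back gives 2043-01-07.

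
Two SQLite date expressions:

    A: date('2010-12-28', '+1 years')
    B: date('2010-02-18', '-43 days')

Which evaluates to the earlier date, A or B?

B

A = 2011-12-28.
B = 2010-01-06.
B is earlier.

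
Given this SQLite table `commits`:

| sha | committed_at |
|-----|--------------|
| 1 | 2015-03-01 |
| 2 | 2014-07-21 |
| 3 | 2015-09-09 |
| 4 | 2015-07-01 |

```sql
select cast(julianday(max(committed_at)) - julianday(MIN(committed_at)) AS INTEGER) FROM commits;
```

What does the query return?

MIN = 2014-07-21, MAX = 2015-09-09.
10 days remain in July 2014 after the 21st (31 − 21).
Full months from August 2014 through August 2015 contribute their day counts.
Then 9 days into September 2015.
Total: 10 + 31 + 30 + 31 + 30 + 31 + 31 + 28 + 31 + 30 + 31 + 30 + 31 + 31 + 9 = 415.

415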